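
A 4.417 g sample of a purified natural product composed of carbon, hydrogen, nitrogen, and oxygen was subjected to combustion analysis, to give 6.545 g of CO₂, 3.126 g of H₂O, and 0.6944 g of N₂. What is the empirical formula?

C3H7NO2

mol C = 6.545 g CO₂ ÷ 44.009 g/mol = 0.14872 mol
mol H = 2 × 3.126 g H₂O ÷ 18.015 g/mol = 0.34704 mol
mol N = 2 × 0.6944 g N₂ ÷ 28.014 g/mol = 0.049575 mol
mass O = 4.417 − (1.7863 + 0.34982 + 0.69440) = 1.5865 g → mol O = 1.5865 ÷ 15.999 = 0.099163 mol
Divide by the smallest (0.049575 mol): C 3.000, H 7.000, N 1.000, O 2.000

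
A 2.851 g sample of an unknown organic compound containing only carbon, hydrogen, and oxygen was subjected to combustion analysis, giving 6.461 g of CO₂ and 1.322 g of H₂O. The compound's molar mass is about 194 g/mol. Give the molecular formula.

C10H10O4

mol C = 6.461 g CO₂ ÷ 44.009 g/mol = 0.14681 mol
mol H = 2 × 1.322 g H₂O ÷ 18.015 g/mol = 0.14677 mol
mass O = 2.851 − (1.7633 + 0.14794) = 0.93971 g → mol O = 0.93971 ÷ 15.999 = 0.058736 mol
Divide by the smallest (0.058736 mol): C 2.500, H 2.499, O 1.000
Multiplying each by 2 gives whole numbers: C 5.00, H 5.00, O 2.00
Empirical formula: C5H5O2
Empirical-formula mass = 97.09 g/mol; 194 ÷ 97.09 ≈ 2, so the molecular formula is C10H10O4.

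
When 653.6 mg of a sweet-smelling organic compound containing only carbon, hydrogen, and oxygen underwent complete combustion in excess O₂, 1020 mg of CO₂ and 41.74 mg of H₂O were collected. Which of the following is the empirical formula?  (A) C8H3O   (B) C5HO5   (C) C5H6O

(B) C5HO5

mol C = 1.020 g CO₂ ÷ 44.009 g/mol = 0.023177 mol
mol H = 2 × 0.04174 g H₂O ÷ 18.015 g/mol = 0.0046339 mol
mass O = 0.6536 − (0.27838 + 0.0046710) = 0.37055 g → mol O = 0.37055 ÷ 15.999 = 0.023161 mol
Divide by the smallest (0.0046339 mol): C 5.002, H 1.000, O 4.998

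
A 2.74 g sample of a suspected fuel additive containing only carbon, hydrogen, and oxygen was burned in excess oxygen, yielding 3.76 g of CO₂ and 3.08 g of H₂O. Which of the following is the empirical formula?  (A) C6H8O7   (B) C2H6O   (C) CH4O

mol C = 3.76 g CO₂ ÷ 44.009 g/mol = 0.08544 mol
mol H = 2 × 3.08 g H₂O ÷ 18.015 g/mol = 0.3419 mol
mass O = 2.74 − (1.026 + 0.3447) = 1.369 g → mol O = 1.369 ÷ 15.999 = 0.08558 mol
Divide by the smallest (0.08544 mol): C 1.000, H 4.002, O 1.002

(C) CH4O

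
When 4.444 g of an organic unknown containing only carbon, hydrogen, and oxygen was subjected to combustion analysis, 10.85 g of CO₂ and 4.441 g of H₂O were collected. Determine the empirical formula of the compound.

mol C = 10.85 g CO₂ ÷ 44.009 g/mol = 0.24654 mol
mol H = 2 × 4.441 g H₂O ÷ 18.015 g/mol = 0.49303 mol
mass O = 4.444 − (2.9612 + 0.49698) = 0.98582 g → mol O = 0.98582 ÷ 15.999 = 0.061618 mol
Divide by the smallest (0.061618 mol): C 4.001, H 8.001, O 1.000

C4H8O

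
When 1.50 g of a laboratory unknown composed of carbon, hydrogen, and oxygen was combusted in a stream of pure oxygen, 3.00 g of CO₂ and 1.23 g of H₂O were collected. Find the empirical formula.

mol C = 3.00 g CO₂ ÷ 44.009 g/mol = 0.06817 mol
mol H = 2 × 1.23 g H₂O ÷ 18.015 g/mol = 0.1366 mol
mass O = 1.50 − (0.8188 + 0.1376) = 0.5436 g → mol O = 0.5436 ÷ 15.999 = 0.03398 mol
Divide by the smallest (0.03398 mol): C 2.006, H 4.019, O 1.000

C2H4O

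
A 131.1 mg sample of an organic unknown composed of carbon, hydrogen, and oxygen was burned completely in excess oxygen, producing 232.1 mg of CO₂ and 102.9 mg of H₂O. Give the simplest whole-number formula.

C6H13O4

mol C = 0.2321 g CO₂ ÷ 44.009 g/mol = 0.0052739 mol
mol H = 2 × 0.1029 g H₂O ÷ 18.015 g/mol = 0.011424 mol
mass O = 0.1311 − (0.063345 + 0.011515) = 0.056240 g → mol O = 0.056240 ÷ 15.999 = 0.0035152 mol
Divide by the smallest (0.0035152 mol): C 1.500, H 3.250, O 1.000
Multiplying each by 4 gives whole numbers: C 6.00, H 13.00, O 4.00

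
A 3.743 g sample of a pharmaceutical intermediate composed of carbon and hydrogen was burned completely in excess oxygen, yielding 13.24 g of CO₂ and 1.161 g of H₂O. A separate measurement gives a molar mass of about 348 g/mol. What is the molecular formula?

C28H12

mol C = 13.24 g CO₂ ÷ 44.009 g/mol = 0.30085 mol
mol H = 2 × 1.161 g H₂O ÷ 18.015 g/mol = 0.12889 mol
Divide by the smallest (0.12889 mol): C 2.334, H 1.000
Multiplying each by 3 gives whole numbers: C 7.00, H 3.00
Empirical formula: C7H3
Empirical-formula mass = 87.10 g/mol; 348 ÷ 87.10 ≈ 4, so the molecular formula is C28H12.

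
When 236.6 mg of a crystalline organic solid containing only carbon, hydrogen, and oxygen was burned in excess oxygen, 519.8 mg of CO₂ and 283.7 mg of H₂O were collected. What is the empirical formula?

C3H8O

mol C = 0.5198 g CO₂ ÷ 44.009 g/mol = 0.011811 mol
mol H = 2 × 0.2837 g H₂O ÷ 18.015 g/mol = 0.031496 mol
mass O = 0.2366 − (0.14186 + 0.031748) = 0.062987 g → mol O = 0.062987 ÷ 15.999 = 0.0039370 mol
Divide by the smallest (0.0039370 mol): C 3.000, H 8.000, O 1.000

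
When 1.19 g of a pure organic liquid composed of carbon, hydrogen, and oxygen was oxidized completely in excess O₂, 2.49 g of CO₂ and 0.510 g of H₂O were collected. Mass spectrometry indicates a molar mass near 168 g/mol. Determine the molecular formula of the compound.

C8H8O4

mol C = 2.49 g CO₂ ÷ 44.009 g/mol = 0.05658 mol
mol H = 2 × 0.510 g H₂O ÷ 18.015 g/mol = 0.05662 mol
mass O = 1.19 − (0.6796 + 0.05707) = 0.4534 g → mol O = 0.4534 ÷ 15.999 = 0.02834 mol
Divide by the smallest (0.02834 mol): C 1.997, H 1.998, O 1.000
Empirical formula: C2H2O
Empirical-formula mass = 42.04 g/mol; 168 ÷ 42.04 ≈ 4, so the molecular formula is C8H8O4.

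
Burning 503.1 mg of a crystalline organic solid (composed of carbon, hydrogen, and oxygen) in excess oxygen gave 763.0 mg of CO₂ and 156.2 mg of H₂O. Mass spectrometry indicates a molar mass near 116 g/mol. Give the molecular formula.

mol C = 0.7630 g CO₂ ÷ 44.009 g/mol = 0.017337 mol
mol H = 2 × 0.1562 g H₂O ÷ 18.015 g/mol = 0.017341 mol
mass O = 0.5031 − (0.20824 + 0.017480) = 0.27738 g → mol O = 0.27738 ÷ 15.999 = 0.017337 mol
Divide by the smallest (0.017337 mol): C 1.000, H 1.000, O 1.000
Empirical formula: CHO
Empirical-formula mass = 29.02 g/mol; 116 ÷ 29.02 ≈ 4, so the molecular formula is C4H4O4.

C4H4O4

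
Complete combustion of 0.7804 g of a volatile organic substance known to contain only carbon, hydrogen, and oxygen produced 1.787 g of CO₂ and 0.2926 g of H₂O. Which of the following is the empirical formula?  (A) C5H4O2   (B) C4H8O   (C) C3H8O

(A) C5H4O2

mol C = 1.787 g CO₂ ÷ 44.009 g/mol = 0.040605 mol
mol H = 2 × 0.2926 g H₂O ÷ 18.015 g/mol = 0.032484 mol
mass O = 0.7804 − (0.48771 + 0.032744) = 0.25995 g → mol O = 0.25995 ÷ 15.999 = 0.016248 mol
Divide by the smallest (0.016248 mol): C 2.499, H 1.999, O 1.000
Multiplying each by 2 gives whole numbers: C 5.00, H 4.00, O 2.00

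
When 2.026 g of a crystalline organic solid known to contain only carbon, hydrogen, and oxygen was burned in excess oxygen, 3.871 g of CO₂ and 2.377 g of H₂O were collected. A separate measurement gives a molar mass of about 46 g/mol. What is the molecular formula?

C2H6O

mol C = 3.871 g CO₂ ÷ 44.009 g/mol = 0.087959 mol
mol H = 2 × 2.377 g H₂O ÷ 18.015 g/mol = 0.26389 mol
mass O = 2.026 − (1.0565 + 0.26600) = 0.70352 g → mol O = 0.70352 ÷ 15.999 = 0.043973 mol
Divide by the smallest (0.043973 mol): C 2.000, H 6.001, O 1.000
Empirical formula: C2H6O
Empirical-formula mass = 46.07 g/mol; 46 ÷ 46.07 ≈ 1, so the molecular formula is C2H6O.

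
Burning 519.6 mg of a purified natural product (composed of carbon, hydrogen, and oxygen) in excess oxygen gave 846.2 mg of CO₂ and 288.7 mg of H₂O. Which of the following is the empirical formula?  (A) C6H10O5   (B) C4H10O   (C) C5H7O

(A) C6H10O5

mol C = 0.8462 g CO₂ ÷ 44.009 g/mol = 0.019228 mol
mol H = 2 × 0.2887 g H₂O ÷ 18.015 g/mol = 0.032051 mol
mass O = 0.5196 − (0.23095 + 0.032307) = 0.25635 g → mol O = 0.25635 ÷ 15.999 = 0.016023 mol
Divide by the smallest (0.016023 mol): C 1.200, H 2.000, O 1.000
Multiplying each by 5 gives whole numbers: C 6.00, H 10.00, O 5.00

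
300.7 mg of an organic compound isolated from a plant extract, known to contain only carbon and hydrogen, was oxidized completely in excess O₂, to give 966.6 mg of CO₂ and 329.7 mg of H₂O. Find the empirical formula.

mol C = 0.9666 g CO₂ ÷ 44.009 g/mol = 0.021964 mol
mol H = 2 × 0.3297 g H₂O ÷ 18.015 g/mol = 0.036603 mol
Divide by the smallest (0.021964 mol): C 1.000, H 1.667
Multiplying each by 3 gives whole numbers: C 3.00, H 5.00

C3H5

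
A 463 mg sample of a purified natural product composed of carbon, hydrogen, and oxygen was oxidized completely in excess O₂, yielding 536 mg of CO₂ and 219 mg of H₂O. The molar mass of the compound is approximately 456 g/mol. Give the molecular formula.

mol C = 0.536 g CO₂ ÷ 44.009 g/mol = 0.01218 mol
mol H = 2 × 0.219 g H₂O ÷ 18.015 g/mol = 0.02431 mol
mass O = 0.463 − (0.1463 + 0.02451) = 0.2922 g → mol O = 0.2922 ÷ 15.999 = 0.01826 mol
Divide by the smallest (0.01218 mol): C 1.000, H 1.996, O 1.500
Multiplying each by 2 gives whole numbers: C 2.00, H 3.99, O 3.00
Empirical formula: C2H4O3
Empirical-formula mass = 76.05 g/mol; 456 ÷ 76.05 ≈ 6, so the molecular formula is C12H24O18.

C12H24O18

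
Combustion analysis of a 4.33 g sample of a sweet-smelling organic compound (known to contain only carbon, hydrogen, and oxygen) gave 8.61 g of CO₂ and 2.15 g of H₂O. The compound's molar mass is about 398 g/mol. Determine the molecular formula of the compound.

mol C = 8.61 g CO₂ ÷ 44.009 g/mol = 0.1956 mol
mol H = 2 × 2.15 g H₂O ÷ 18.015 g/mol = 0.2387 mol
mass O = 4.33 − (2.350 + 0.2406) = 1.740 g → mol O = 1.740 ÷ 15.999 = 0.1087 mol
Divide by the smallest (0.1087 mol): C 1.799, H 2.195, O 1.000
Multiplying each by 5 gives whole numbers: C 9.00, H 10.98, O 5.00
Empirical formula: C9H11O5
Empirical-formula mass = 199.18 g/mol; 398 ÷ 199.18 ≈ 2, so the molecular formula is C18H22O10.

C18H22O10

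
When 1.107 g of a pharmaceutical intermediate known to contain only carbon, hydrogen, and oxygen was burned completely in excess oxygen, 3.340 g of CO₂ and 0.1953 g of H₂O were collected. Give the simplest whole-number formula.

mol C = 3.340 g CO₂ ÷ 44.009 g/mol = 0.075894 mol
mol H = 2 × 0.1953 g H₂O ÷ 18.015 g/mol = 0.021682 mol
mass O = 1.107 − (0.91156 + 0.021855) = 0.17359 g → mol O = 0.17359 ÷ 15.999 = 0.010850 mol
Divide by the smallest (0.010850 mol): C 6.995, H 1.998, O 1.000

C7H2O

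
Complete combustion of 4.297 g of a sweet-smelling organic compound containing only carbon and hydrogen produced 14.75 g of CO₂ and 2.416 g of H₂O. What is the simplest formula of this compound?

C5H4

mol C = 14.75 g CO₂ ÷ 44.009 g/mol = 0.33516 mol
mol H = 2 × 2.416 g H₂O ÷ 18.015 g/mol = 0.26822 mol
Divide by the smallest (0.26822 mol): C 1.250, H 1.000
Multiplying each by 4 gives whole numbers: C 5.00, H 4.00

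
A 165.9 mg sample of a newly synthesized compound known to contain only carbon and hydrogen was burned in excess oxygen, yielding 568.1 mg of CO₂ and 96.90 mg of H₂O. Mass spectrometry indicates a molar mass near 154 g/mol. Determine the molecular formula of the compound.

mol C = 0.5681 g CO₂ ÷ 44.009 g/mol = 0.012909 mol
mol H = 2 × 0.09690 g H₂O ÷ 18.015 g/mol = 0.010758 mol
Divide by the smallest (0.010758 mol): C 1.200, H 1.000
Multiplying each by 5 gives whole numbers: C 6.00, H 5.00
Empirical formula: C6H5
Empirical-formula mass = 77.11 g/mol; 154 ÷ 77.11 ≈ 2, so the molecular formula is C12H10.

C12H10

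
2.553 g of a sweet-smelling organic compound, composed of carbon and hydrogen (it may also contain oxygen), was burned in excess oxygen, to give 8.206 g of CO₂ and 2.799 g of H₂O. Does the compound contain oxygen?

mol C = 8.206 g CO₂ ÷ 44.009 g/mol = 0.18646 mol
mol H = 2 × 2.799 g H₂O ÷ 18.015 g/mol = 0.31074 mol
C and H together account for 2.5528 g — essentially the entire 2.553 g sample — so the compound contains no oxygen.

no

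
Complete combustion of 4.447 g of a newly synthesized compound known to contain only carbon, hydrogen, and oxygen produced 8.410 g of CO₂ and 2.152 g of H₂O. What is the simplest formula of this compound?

C8H10O5

mol C = 8.410 g CO₂ ÷ 44.009 g/mol = 0.19110 mol
mol H = 2 × 2.152 g H₂O ÷ 18.015 g/mol = 0.23891 mol
mass O = 4.447 − (2.2953 + 0.24082) = 1.9109 g → mol O = 1.9109 ÷ 15.999 = 0.11944 mol
Divide by the smallest (0.11944 mol): C 1.600, H 2.000, O 1.000
Multiplying each by 5 gives whole numbers: C 8.00, H 10.00, O 5.00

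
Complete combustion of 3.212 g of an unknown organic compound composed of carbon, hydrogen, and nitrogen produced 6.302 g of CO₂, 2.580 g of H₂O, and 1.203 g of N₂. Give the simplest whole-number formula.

mol C = 6.302 g CO₂ ÷ 44.009 g/mol = 0.14320 mol
mol H = 2 × 2.580 g H₂O ÷ 18.015 g/mol = 0.28643 mol
mol N = 2 × 1.203 g N₂ ÷ 28.014 g/mol = 0.085886 mol
Divide by the smallest (0.085886 mol): C 1.667, H 3.335, N 1.000
Multiplying each by 3 gives whole numbers: C 5.00, H 10.00, N 3.00

C5H10N3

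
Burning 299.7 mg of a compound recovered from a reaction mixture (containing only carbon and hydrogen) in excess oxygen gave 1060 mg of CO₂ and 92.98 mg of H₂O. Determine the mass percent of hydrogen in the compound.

mol C = 1.060 g CO₂ ÷ 44.009 g/mol = 0.024086 mol
mol H = 2 × 0.09298 g H₂O ÷ 18.015 g/mol = 0.010323 mol
mass % H = 0.010405 g ÷ 0.2997 g × 100%

3.47%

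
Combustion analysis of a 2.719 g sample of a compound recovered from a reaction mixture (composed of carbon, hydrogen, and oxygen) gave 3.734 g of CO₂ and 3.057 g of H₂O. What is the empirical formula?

mol C = 3.734 g CO₂ ÷ 44.009 g/mol = 0.084846 mol
mol H = 2 × 3.057 g H₂O ÷ 18.015 g/mol = 0.33938 mol
mass O = 2.719 − (1.0191 + 0.34210) = 1.3578 g → mol O = 1.3578 ÷ 15.999 = 0.084869 mol
Divide by the smallest (0.084846 mol): C 1.000, H 4.000, O 1.000

CH4O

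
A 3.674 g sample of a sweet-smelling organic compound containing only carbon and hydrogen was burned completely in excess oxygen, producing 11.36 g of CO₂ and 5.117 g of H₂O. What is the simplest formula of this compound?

mol C = 11.36 g CO₂ ÷ 44.009 g/mol = 0.25813 mol
mol H = 2 × 5.117 g H₂O ÷ 18.015 g/mol = 0.56808 mol
Divide by the smallest (0.25813 mol): C 1.000, H 2.201
Multiplying each by 5 gives whole numbers: C 5.00, H 11.00

C5H11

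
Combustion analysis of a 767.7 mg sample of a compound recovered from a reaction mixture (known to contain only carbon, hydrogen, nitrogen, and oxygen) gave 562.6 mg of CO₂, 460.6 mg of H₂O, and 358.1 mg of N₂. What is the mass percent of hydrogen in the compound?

mol C = 0.5626 g CO₂ ÷ 44.009 g/mol = 0.012784 mol
mol H = 2 × 0.4606 g H₂O ÷ 18.015 g/mol = 0.051135 mol
mol N = 2 × 0.3581 g N₂ ÷ 28.014 g/mol = 0.025566 mol
mass O = 0.7677 − (0.15355 + 0.051544 + 0.35810) = 0.20451 g → mol O = 0.20451 ÷ 15.999 = 0.012783 mol
mass % H = 0.051544 g ÷ 0.7677 g × 100%

6.71%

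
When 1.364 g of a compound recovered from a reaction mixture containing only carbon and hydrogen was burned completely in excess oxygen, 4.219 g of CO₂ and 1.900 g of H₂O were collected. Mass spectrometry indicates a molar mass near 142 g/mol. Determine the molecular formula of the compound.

C10H22

mol C = 4.219 g CO₂ ÷ 44.009 g/mol = 0.095867 mol
mol H = 2 × 1.900 g H₂O ÷ 18.015 g/mol = 0.21094 mol
Divide by the smallest (0.095867 mol): C 1.000, H 2.200
Multiplying each by 5 gives whole numbers: C 5.00, H 11.00
Empirical formula: C5H11
Empirical-formula mass = 71.14 g/mol; 142 ÷ 71.14 ≈ 2, so the molecular formula is C10H22.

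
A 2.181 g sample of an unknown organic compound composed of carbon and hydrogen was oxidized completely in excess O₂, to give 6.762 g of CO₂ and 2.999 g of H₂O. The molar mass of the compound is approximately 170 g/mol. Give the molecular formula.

mol C = 6.762 g CO₂ ÷ 44.009 g/mol = 0.15365 mol
mol H = 2 × 2.999 g H₂O ÷ 18.015 g/mol = 0.33294 mol
Divide by the smallest (0.15365 mol): C 1.000, H 2.167
Multiplying each by 6 gives whole numbers: C 6.00, H 13.00
Empirical formula: C6H13
Empirical-formula mass = 85.17 g/mol; 170 ÷ 85.17 ≈ 2, so the molecular formula is C12H26.

C12H26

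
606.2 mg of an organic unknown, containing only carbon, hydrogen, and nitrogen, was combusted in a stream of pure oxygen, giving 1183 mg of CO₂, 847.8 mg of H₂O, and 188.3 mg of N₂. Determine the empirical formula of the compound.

mol C = 1.183 g CO₂ ÷ 44.009 g/mol = 0.026881 mol
mol H = 2 × 0.8478 g H₂O ÷ 18.015 g/mol = 0.094122 mol
mol N = 2 × 0.1883 g N₂ ÷ 28.014 g/mol = 0.013443 mol
Divide by the smallest (0.013443 mol): C 2.000, H 7.001, N 1.000

C2H7N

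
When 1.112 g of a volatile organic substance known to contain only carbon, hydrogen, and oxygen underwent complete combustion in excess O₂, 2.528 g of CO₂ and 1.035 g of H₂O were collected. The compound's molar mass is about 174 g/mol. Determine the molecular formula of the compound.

C9H18O3

mol C = 2.528 g CO₂ ÷ 44.009 g/mol = 0.057443 mol
mol H = 2 × 1.035 g H₂O ÷ 18.015 g/mol = 0.11490 mol
mass O = 1.112 − (0.68995 + 0.11582) = 0.30623 g → mol O = 0.30623 ÷ 15.999 = 0.019141 mol
Divide by the smallest (0.019141 mol): C 3.001, H 6.003, O 1.000
Empirical formula: C3H6O
Empirical-formula mass = 58.08 g/mol; 174 ÷ 58.08 ≈ 3, so the molecular formula is C9H18O3.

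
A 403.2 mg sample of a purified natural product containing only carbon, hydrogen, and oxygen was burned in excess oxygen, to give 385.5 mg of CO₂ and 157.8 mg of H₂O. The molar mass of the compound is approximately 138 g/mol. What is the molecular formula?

mol C = 0.3855 g CO₂ ÷ 44.009 g/mol = 0.0087596 mol
mol H = 2 × 0.1578 g H₂O ÷ 18.015 g/mol = 0.017519 mol
mass O = 0.4032 − (0.10521 + 0.017659) = 0.28033 g → mol O = 0.28033 ÷ 15.999 = 0.017522 mol
Divide by the smallest (0.0087596 mol): C 1.000, H 2.000, O 2.000
Empirical formula: CH2O2
Empirical-formula mass = 46.02 g/mol; 138 ÷ 46.02 ≈ 3, so the molecular formula is C3H6O6.

C3H6O6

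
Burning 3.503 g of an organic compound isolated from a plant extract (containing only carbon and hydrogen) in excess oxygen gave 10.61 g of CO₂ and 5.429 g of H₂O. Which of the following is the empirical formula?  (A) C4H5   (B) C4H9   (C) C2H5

mol C = 10.61 g CO₂ ÷ 44.009 g/mol = 0.24109 mol
mol H = 2 × 5.429 g H₂O ÷ 18.015 g/mol = 0.60272 mol
Divide by the smallest (0.24109 mol): C 1.000, H 2.500
Multiplying each by 2 gives whole numbers: C 2.00, H 5.00

(C) C2H5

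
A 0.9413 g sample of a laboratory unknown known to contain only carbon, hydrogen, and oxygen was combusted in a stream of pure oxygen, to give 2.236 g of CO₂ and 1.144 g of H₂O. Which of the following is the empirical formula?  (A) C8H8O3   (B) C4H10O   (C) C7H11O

(B) C4H10O

mol C = 2.236 g CO₂ ÷ 44.009 g/mol = 0.050808 mol
mol H = 2 × 1.144 g H₂O ÷ 18.015 g/mol = 0.12701 mol
mass O = 0.9413 − (0.61025 + 0.12802) = 0.20303 g → mol O = 0.20303 ÷ 15.999 = 0.012690 mol
Divide by the smallest (0.012690 mol): C 4.004, H 10.008, O 1.000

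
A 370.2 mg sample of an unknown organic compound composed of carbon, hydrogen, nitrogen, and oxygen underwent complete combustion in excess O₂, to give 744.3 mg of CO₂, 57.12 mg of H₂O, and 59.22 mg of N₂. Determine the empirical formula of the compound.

mol C = 0.7443 g CO₂ ÷ 44.009 g/mol = 0.016912 mol
mol H = 2 × 0.05712 g H₂O ÷ 18.015 g/mol = 0.0063414 mol
mol N = 2 × 0.05922 g N₂ ÷ 28.014 g/mol = 0.0042279 mol
mass O = 0.3702 − (0.20314 + 0.0063921 + 0.059220) = 0.10145 g → mol O = 0.10145 ÷ 15.999 = 0.0063412 mol
Divide by the smallest (0.0042279 mol): C 4.000, H 1.500, N 1.000, O 1.500
Multiplying each by 2 gives whole numbers: C 8.00, H 3.00, N 2.00, O 3.00

C8H3N2O3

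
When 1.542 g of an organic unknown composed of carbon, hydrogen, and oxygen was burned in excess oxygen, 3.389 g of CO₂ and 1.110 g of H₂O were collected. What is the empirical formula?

C5H8O2

mol C = 3.389 g CO₂ ÷ 44.009 g/mol = 0.077007 mol
mol H = 2 × 1.110 g H₂O ÷ 18.015 g/mol = 0.12323 mol
mass O = 1.542 − (0.92493 + 0.12422) = 0.49285 g → mol O = 0.49285 ÷ 15.999 = 0.030805 mol
Divide by the smallest (0.030805 mol): C 2.500, H 4.000, O 1.000
Multiplying each by 2 gives whole numbers: C 5.00, H 8.00, O 2.00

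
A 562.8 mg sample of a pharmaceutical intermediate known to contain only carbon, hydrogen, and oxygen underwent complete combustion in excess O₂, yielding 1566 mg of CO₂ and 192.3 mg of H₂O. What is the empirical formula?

mol C = 1.566 g CO₂ ÷ 44.009 g/mol = 0.035584 mol
mol H = 2 × 0.1923 g H₂O ÷ 18.015 g/mol = 0.021349 mol
mass O = 0.5628 − (0.42739 + 0.021520) = 0.11389 g → mol O = 0.11389 ÷ 15.999 = 0.0071183 mol
Divide by the smallest (0.0071183 mol): C 4.999, H 2.999, O 1.000

C5H3O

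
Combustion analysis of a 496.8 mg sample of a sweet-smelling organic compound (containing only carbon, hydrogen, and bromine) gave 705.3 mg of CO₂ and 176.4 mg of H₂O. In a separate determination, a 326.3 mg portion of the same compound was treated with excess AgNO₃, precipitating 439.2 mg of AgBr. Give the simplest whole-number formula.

mol C = 0.7053 g CO₂ ÷ 44.009 g/mol = 0.016026 mol
mol H = 2 × 0.1764 g H₂O ÷ 18.015 g/mol = 0.019584 mol
From the AgBr data: mol Br per gram of compound = (0.4392 ÷ 187.772) ÷ 0.3263 = 0.0071683 mol/g, so in the 0.4968 g combustion sample mol Br = 0.0035612 mol
Divide by the smallest (0.0035612 mol): C 4.500, H 5.499, Br 1.000
Multiplying each by 2 gives whole numbers: C 9.00, H 11.00, Br 2.00

C9H11Br2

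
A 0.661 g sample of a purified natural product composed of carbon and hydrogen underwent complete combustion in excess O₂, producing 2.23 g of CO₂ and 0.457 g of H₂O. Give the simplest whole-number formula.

mol C = 2.23 g CO₂ ÷ 44.009 g/mol = 0.05067 mol
mol H = 2 × 0.457 g H₂O ÷ 18.015 g/mol = 0.05074 mol
Divide by the smallest (0.05067 mol): C 1.000, H 1.001

CH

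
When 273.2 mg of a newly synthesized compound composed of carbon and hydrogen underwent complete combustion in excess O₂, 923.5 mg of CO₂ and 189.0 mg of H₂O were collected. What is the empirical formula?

CH

mol C = 0.9235 g CO₂ ÷ 44.009 g/mol = 0.020984 mol
mol H = 2 × 0.1890 g H₂O ÷ 18.015 g/mol = 0.020983 mol
Divide by the smallest (0.020983 mol): C 1.000, H 1.000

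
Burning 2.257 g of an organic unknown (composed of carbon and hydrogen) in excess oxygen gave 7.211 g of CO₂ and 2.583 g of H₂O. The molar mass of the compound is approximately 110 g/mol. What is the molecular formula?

C8H14

mol C = 7.211 g CO₂ ÷ 44.009 g/mol = 0.16385 mol
mol H = 2 × 2.583 g H₂O ÷ 18.015 g/mol = 0.28676 mol
Divide by the smallest (0.16385 mol): C 1.000, H 1.750
Multiplying each by 4 gives whole numbers: C 4.00, H 7.00
Empirical formula: C4H7
Empirical-formula mass = 55.10 g/mol; 110 ÷ 55.10 ≈ 2, so the molecular formula is C8H14.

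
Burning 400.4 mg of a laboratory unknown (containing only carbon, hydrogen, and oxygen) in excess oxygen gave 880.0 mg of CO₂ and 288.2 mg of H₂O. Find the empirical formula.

C5H8O2

mol C = 0.8800 g CO₂ ÷ 44.009 g/mol = 0.019996 mol
mol H = 2 × 0.2882 g H₂O ÷ 18.015 g/mol = 0.031996 mol
mass O = 0.4004 − (0.24017 + 0.032252) = 0.12798 g → mol O = 0.12798 ÷ 15.999 = 0.0079991 mol
Divide by the smallest (0.0079991 mol): C 2.500, H 4.000, O 1.000
Multiplying each by 2 gives whole numbers: C 5.00, H 8.00, O 2.00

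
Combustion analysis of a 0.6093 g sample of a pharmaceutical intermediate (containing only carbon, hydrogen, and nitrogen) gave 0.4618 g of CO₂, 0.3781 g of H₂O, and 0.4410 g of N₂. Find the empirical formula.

CH4N3

mol C = 0.4618 g CO₂ ÷ 44.009 g/mol = 0.010493 mol
mol H = 2 × 0.3781 g H₂O ÷ 18.015 g/mol = 0.041976 mol
mol N = 2 × 0.4410 g N₂ ÷ 28.014 g/mol = 0.031484 mol
Divide by the smallest (0.010493 mol): C 1.000, H 4.000, N 3.000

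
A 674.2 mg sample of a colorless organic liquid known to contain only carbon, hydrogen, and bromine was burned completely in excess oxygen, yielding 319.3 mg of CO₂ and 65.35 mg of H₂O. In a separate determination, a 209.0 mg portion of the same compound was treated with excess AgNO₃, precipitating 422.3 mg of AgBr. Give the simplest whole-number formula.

mol C = 0.3193 g CO₂ ÷ 44.009 g/mol = 0.0072553 mol
mol H = 2 × 0.06535 g H₂O ÷ 18.015 g/mol = 0.0072551 mol
From the AgBr data: mol Br per gram of compound = (0.4223 ÷ 187.772) ÷ 0.2090 = 0.010761 mol/g, so in the 0.6742 g combustion sample mol Br = 0.0072549 mol
Divide by the smallest (0.0072549 mol): C 1.000, H 1.000, Br 1.000

CHBr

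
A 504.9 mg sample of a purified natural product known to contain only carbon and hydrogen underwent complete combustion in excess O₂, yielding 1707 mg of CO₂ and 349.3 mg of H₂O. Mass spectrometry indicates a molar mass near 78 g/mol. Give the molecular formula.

mol C = 1.707 g CO₂ ÷ 44.009 g/mol = 0.038788 mol
mol H = 2 × 0.3493 g H₂O ÷ 18.015 g/mol = 0.038779 mol
Divide by the smallest (0.038779 mol): C 1.000, H 1.000
Empirical formula: CH
Empirical-formula mass = 13.02 g/mol; 78 ÷ 13.02 ≈ 6, so the molecular formula is C6H6.

C6H6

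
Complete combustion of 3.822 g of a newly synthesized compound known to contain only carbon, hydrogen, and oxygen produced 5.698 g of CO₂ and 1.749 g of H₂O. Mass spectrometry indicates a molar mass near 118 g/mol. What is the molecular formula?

mol C = 5.698 g CO₂ ÷ 44.009 g/mol = 0.12947 mol
mol H = 2 × 1.749 g H₂O ÷ 18.015 g/mol = 0.19417 mol
mass O = 3.822 − (1.5551 + 0.19572) = 2.0712 g → mol O = 2.0712 ÷ 15.999 = 0.12946 mol
Divide by the smallest (0.12946 mol): C 1.000, H 1.500, O 1.000
Multiplying each by 2 gives whole numbers: C 2.00, H 3.00, O 2.00
Empirical formula: C2H3O2
Empirical-formula mass = 59.04 g/mol; 118 ÷ 59.04 ≈ 2, so the molecular formula is C4H6O4.

C4H6O4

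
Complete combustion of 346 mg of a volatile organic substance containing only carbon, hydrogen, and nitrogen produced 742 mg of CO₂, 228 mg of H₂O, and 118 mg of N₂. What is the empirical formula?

mol C = 0.742 g CO₂ ÷ 44.009 g/mol = 0.01686 mol
mol H = 2 × 0.228 g H₂O ÷ 18.015 g/mol = 0.02531 mol
mol N = 2 × 0.118 g N₂ ÷ 28.014 g/mol = 0.008424 mol
Divide by the smallest (0.008424 mol): C 2.001, H 3.005, N 1.000

C2H3N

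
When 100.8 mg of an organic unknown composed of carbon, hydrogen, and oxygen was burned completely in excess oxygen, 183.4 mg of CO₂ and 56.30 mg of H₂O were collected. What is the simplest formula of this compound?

mol C = 0.1834 g CO₂ ÷ 44.009 g/mol = 0.0041673 mol
mol H = 2 × 0.05630 g H₂O ÷ 18.015 g/mol = 0.0062503 mol
mass O = 0.1008 − (0.050054 + 0.0063003) = 0.044446 g → mol O = 0.044446 ÷ 15.999 = 0.0027780 mol
Divide by the smallest (0.0027780 mol): C 1.500, H 2.250, O 1.000
Multiplying each by 4 gives whole numbers: C 6.00, H 9.00, O 4.00

C6H9O4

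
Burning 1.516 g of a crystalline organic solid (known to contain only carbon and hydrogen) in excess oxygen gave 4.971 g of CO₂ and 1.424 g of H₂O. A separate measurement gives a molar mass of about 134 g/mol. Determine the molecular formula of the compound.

mol C = 4.971 g CO₂ ÷ 44.009 g/mol = 0.11295 mol
mol H = 2 × 1.424 g H₂O ÷ 18.015 g/mol = 0.15809 mol
Divide by the smallest (0.11295 mol): C 1.000, H 1.400
Multiplying each by 5 gives whole numbers: C 5.00, H 7.00
Empirical formula: C5H7
Empirical-formula mass = 67.11 g/mol; 134 ÷ 67.11 ≈ 2, so the molecular formula is C10H14.

C10H14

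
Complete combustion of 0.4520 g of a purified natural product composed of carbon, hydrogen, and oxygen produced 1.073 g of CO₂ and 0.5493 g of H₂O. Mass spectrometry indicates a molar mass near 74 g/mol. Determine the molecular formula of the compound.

C4H10O

mol C = 1.073 g CO₂ ÷ 44.009 g/mol = 0.024381 mol
mol H = 2 × 0.5493 g H₂O ÷ 18.015 g/mol = 0.060983 mol
mass O = 0.4520 − (0.29284 + 0.061470) = 0.097685 g → mol O = 0.097685 ÷ 15.999 = 0.0061057 mol
Divide by the smallest (0.0061057 mol): C 3.993, H 9.988, O 1.000
Empirical formula: C4H10O
Empirical-formula mass = 74.12 g/mol; 74 ÷ 74.12 ≈ 1, so the molecular formula is C4H10O.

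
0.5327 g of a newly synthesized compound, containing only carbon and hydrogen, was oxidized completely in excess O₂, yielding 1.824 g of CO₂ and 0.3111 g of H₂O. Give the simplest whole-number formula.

C6H5

mol C = 1.824 g CO₂ ÷ 44.009 g/mol = 0.041446 mol
mol H = 2 × 0.3111 g H₂O ÷ 18.015 g/mol = 0.034538 mol
Divide by the smallest (0.034538 mol): C 1.200, H 1.000
Multiplying each by 5 gives whole numbers: C 6.00, H 5.00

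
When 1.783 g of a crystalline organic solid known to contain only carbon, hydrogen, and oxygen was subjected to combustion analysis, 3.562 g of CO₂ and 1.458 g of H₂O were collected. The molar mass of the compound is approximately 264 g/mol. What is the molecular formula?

C12H24O6

mol C = 3.562 g CO₂ ÷ 44.009 g/mol = 0.080938 mol
mol H = 2 × 1.458 g H₂O ÷ 18.015 g/mol = 0.16187 mol
mass O = 1.783 − (0.97215 + 0.16316) = 0.64769 g → mol O = 0.64769 ÷ 15.999 = 0.040483 mol
Divide by the smallest (0.040483 mol): C 1.999, H 3.998, O 1.000
Empirical formula: C2H4O
Empirical-formula mass = 44.05 g/mol; 264 ÷ 44.05 ≈ 6, so the molecular formula is C12H24O6.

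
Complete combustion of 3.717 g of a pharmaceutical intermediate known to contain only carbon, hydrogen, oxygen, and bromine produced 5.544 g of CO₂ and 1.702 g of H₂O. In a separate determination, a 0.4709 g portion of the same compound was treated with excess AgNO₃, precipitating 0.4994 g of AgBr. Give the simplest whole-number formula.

mol C = 5.544 g CO₂ ÷ 44.009 g/mol = 0.12597 mol
mol H = 2 × 1.702 g H₂O ÷ 18.015 g/mol = 0.18895 mol
From the AgBr data: mol Br per gram of compound = (0.4994 ÷ 187.772) ÷ 0.4709 = 0.0056479 mol/g, so in the 3.717 g combustion sample mol Br = 0.020993 mol
mass O = 3.717 − (1.5131 + 0.19047 + 1.6775) = 0.33601 g → mol O = 0.33601 ÷ 15.999 = 0.021002 mol
Divide by the smallest (0.020993 mol): C 6.001, H 9.001, Br 1.000, O 1.000

C6H9BrO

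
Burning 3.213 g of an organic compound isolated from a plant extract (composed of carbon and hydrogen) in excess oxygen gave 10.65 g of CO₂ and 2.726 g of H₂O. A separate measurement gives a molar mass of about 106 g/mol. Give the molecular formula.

mol C = 10.65 g CO₂ ÷ 44.009 g/mol = 0.24200 mol
mol H = 2 × 2.726 g H₂O ÷ 18.015 g/mol = 0.30264 mol
Divide by the smallest (0.24200 mol): C 1.000, H 1.251
Multiplying each by 4 gives whole numbers: C 4.00, H 5.00
Empirical formula: C4H5
Empirical-formula mass = 53.08 g/mol; 106 ÷ 53.08 ≈ 2, so the molecular formula is C8H10.

C8H10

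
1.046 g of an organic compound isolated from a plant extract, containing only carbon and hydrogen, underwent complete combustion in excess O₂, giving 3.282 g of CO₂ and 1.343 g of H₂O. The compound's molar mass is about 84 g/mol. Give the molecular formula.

C6H12

mol C = 3.282 g CO₂ ÷ 44.009 g/mol = 0.074576 mol
mol H = 2 × 1.343 g H₂O ÷ 18.015 g/mol = 0.14910 mol
Divide by the smallest (0.074576 mol): C 1.000, H 1.999
Empirical formula: CH2
Empirical-formula mass = 14.03 g/mol; 84 ÷ 14.03 ≈ 6, so the molecular formula is C6H12.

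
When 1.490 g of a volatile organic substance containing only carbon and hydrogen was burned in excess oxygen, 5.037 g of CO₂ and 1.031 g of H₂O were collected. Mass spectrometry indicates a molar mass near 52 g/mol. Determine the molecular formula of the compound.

C4H4

mol C = 5.037 g CO₂ ÷ 44.009 g/mol = 0.11445 mol
mol H = 2 × 1.031 g H₂O ÷ 18.015 g/mol = 0.11446 mol
Divide by the smallest (0.11445 mol): C 1.000, H 1.000
Empirical formula: CH
Empirical-formula mass = 13.02 g/mol; 52 ÷ 13.02 ≈ 4, so the molecular formula is C4H4.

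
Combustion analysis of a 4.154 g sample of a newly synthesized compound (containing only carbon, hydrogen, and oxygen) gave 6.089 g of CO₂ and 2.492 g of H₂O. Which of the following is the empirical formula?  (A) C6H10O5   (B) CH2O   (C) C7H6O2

mol C = 6.089 g CO₂ ÷ 44.009 g/mol = 0.13836 mol
mol H = 2 × 2.492 g H₂O ÷ 18.015 g/mol = 0.27666 mol
mass O = 4.154 − (1.6618 + 0.27887) = 2.2133 g → mol O = 2.2133 ÷ 15.999 = 0.13834 mol
Divide by the smallest (0.13834 mol): C 1.000, H 2.000, O 1.000

(B) CH2O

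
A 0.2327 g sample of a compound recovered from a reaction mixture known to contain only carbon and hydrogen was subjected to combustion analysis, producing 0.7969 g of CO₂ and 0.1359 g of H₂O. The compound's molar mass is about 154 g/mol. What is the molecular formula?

C12H10

mol C = 0.7969 g CO₂ ÷ 44.009 g/mol = 0.018108 mol
mol H = 2 × 0.1359 g H₂O ÷ 18.015 g/mol = 0.015087 mol
Divide by the smallest (0.015087 mol): C 1.200, H 1.000
Multiplying each by 5 gives whole numbers: C 6.00, H 5.00
Empirical formula: C6H5
Empirical-formula mass = 77.11 g/mol; 154 ÷ 77.11 ≈ 2, so the molecular formula is C12H10.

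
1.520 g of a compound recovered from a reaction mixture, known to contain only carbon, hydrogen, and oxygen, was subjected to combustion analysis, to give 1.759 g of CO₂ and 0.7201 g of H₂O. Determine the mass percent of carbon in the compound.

mol C = 1.759 g CO₂ ÷ 44.009 g/mol = 0.039969 mol
mol H = 2 × 0.7201 g H₂O ÷ 18.015 g/mol = 0.079944 mol
mass O = 1.520 − (0.48007 + 0.080584) = 0.95935 g → mol O = 0.95935 ÷ 15.999 = 0.059963 mol
mass % C = 0.48007 g ÷ 1.520 g × 100%

31.58%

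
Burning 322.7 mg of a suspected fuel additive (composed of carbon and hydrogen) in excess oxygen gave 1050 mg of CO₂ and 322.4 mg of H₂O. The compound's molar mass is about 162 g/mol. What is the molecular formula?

mol C = 1.050 g CO₂ ÷ 44.009 g/mol = 0.023859 mol
mol H = 2 × 0.3224 g H₂O ÷ 18.015 g/mol = 0.035792 mol
Divide by the smallest (0.023859 mol): C 1.000, H 1.500
Multiplying each by 2 gives whole numbers: C 2.00, H 3.00
Empirical formula: C2H3
Empirical-formula mass = 27.05 g/mol; 162 ÷ 27.05 ≈ 6, so the molecular formula is C12H18.

C12H18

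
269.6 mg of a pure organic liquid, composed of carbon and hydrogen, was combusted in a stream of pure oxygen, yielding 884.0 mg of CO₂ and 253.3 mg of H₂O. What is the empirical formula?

C5H7

mol C = 0.8840 g CO₂ ÷ 44.009 g/mol = 0.020087 mol
mol H = 2 × 0.2533 g H₂O ÷ 18.015 g/mol = 0.028121 mol
Divide by the smallest (0.020087 mol): C 1.000, H 1.400
Multiplying each by 5 gives whole numbers: C 5.00, H 7.00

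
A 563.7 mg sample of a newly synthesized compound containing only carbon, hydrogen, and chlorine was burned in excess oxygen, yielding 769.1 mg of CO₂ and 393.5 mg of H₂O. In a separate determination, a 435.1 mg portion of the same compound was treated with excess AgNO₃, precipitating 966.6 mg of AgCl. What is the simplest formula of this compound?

C2H5Cl

mol C = 0.7691 g CO₂ ÷ 44.009 g/mol = 0.017476 mol
mol H = 2 × 0.3935 g H₂O ÷ 18.015 g/mol = 0.043686 mol
From the AgCl data: mol Cl per gram of compound = (0.9666 ÷ 143.318) ÷ 0.4351 = 0.015501 mol/g, so in the 0.5637 g combustion sample mol Cl = 0.0087379 mol
Divide by the smallest (0.0087379 mol): C 2.000, H 5.000, Cl 1.000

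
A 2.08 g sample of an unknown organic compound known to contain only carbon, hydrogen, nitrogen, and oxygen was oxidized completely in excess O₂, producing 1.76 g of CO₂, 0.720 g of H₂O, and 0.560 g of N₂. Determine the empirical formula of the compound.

C2H4N2O3

mol C = 1.76 g CO₂ ÷ 44.009 g/mol = 0.03999 mol
mol H = 2 × 0.720 g H₂O ÷ 18.015 g/mol = 0.07993 mol
mol N = 2 × 0.560 g N₂ ÷ 28.014 g/mol = 0.03998 mol
mass O = 2.08 − (0.4803 + 0.08057 + 0.5600) = 0.9591 g → mol O = 0.9591 ÷ 15.999 = 0.05995 mol
Divide by the smallest (0.03998 mol): C 1.000, H 1.999, N 1.000, O 1.499
Multiplying each by 2 gives whole numbers: C 2.00, H 4.00, N 2.00, O 3.00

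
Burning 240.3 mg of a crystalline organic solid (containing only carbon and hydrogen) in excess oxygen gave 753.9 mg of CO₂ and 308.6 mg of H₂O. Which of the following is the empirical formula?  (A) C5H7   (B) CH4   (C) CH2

(C) CH2

mol C = 0.7539 g CO₂ ÷ 44.009 g/mol = 0.017131 mol
mol H = 2 × 0.3086 g H₂O ÷ 18.015 g/mol = 0.034260 mol
Divide by the smallest (0.017131 mol): C 1.000, H 2.000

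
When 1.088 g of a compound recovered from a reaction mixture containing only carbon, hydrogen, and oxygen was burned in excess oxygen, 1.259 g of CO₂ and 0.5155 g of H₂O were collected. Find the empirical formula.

mol C = 1.259 g CO₂ ÷ 44.009 g/mol = 0.028608 mol
mol H = 2 × 0.5155 g H₂O ÷ 18.015 g/mol = 0.057230 mol
mass O = 1.088 − (0.34361 + 0.057688) = 0.68670 g → mol O = 0.68670 ÷ 15.999 = 0.042922 mol
Divide by the smallest (0.028608 mol): C 1.000, H 2.001, O 1.500
Multiplying each by 2 gives whole numbers: C 2.00, H 4.00, O 3.00

C2H4O3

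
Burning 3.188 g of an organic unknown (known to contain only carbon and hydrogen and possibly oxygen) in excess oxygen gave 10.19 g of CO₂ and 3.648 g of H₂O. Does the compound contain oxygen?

mol C = 10.19 g CO₂ ÷ 44.009 g/mol = 0.23154 mol
mol H = 2 × 3.648 g H₂O ÷ 18.015 g/mol = 0.40500 mol
C and H together account for 3.1893 g — essentially the entire 3.188 g sample — so the compound contains no oxygen.

no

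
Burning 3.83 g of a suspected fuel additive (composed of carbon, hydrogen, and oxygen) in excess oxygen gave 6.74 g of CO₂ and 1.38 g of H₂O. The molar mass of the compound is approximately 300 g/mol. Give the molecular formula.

C12H12O9

mol C = 6.74 g CO₂ ÷ 44.009 g/mol = 0.1532 mol
mol H = 2 × 1.38 g H₂O ÷ 18.015 g/mol = 0.1532 mol
mass O = 3.83 − (1.839 + 0.1544) = 1.836 g → mol O = 1.836 ÷ 15.999 = 0.1148 mol
Divide by the smallest (0.1148 mol): C 1.335, H 1.335, O 1.000
Multiplying each by 3 gives whole numbers: C 4.00, H 4.00, O 3.00
Empirical formula: C4H4O3
Empirical-formula mass = 100.07 g/mol; 300 ÷ 100.07 ≈ 3, so the molecular formula is C12H12O9.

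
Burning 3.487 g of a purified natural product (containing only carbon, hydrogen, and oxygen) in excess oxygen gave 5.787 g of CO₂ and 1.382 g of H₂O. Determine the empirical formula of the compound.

C6H7O5

mol C = 5.787 g CO₂ ÷ 44.009 g/mol = 0.13150 mol
mol H = 2 × 1.382 g H₂O ÷ 18.015 g/mol = 0.15343 mol
mass O = 3.487 − (1.5794 + 0.15466) = 1.7529 g → mol O = 1.7529 ÷ 15.999 = 0.10957 mol
Divide by the smallest (0.10957 mol): C 1.200, H 1.400, O 1.000
Multiplying each by 5 gives whole numbers: C 6.00, H 7.00, O 5.00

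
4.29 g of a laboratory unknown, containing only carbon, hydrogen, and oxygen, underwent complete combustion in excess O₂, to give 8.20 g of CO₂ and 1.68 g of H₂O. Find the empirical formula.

C8H8O5

mol C = 8.20 g CO₂ ÷ 44.009 g/mol = 0.1863 mol
mol H = 2 × 1.68 g H₂O ÷ 18.015 g/mol = 0.1865 mol
mass O = 4.29 − (2.238 + 0.1880) = 1.864 g → mol O = 1.864 ÷ 15.999 = 0.1165 mol
Divide by the smallest (0.1165 mol): C 1.599, H 1.601, O 1.000
Multiplying each by 5 gives whole numbers: C 8.00, H 8.00, O 5.00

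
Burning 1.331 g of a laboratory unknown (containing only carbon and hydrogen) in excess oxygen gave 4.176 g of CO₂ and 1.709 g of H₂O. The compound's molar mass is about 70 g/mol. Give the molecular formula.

mol C = 4.176 g CO₂ ÷ 44.009 g/mol = 0.094890 mol
mol H = 2 × 1.709 g H₂O ÷ 18.015 g/mol = 0.18973 mol
Divide by the smallest (0.094890 mol): C 1.000, H 1.999
Empirical formula: CH2
Empirical-formula mass = 14.03 g/mol; 70 ÷ 14.03 ≈ 5, so the molecular formula is C5H10.

C5H10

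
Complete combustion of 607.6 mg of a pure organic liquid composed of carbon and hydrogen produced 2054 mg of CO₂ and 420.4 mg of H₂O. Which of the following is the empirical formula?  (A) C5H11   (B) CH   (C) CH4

(B) CH

mol C = 2.054 g CO₂ ÷ 44.009 g/mol = 0.046672 mol
mol H = 2 × 0.4204 g H₂O ÷ 18.015 g/mol = 0.046672 mol
Divide by the smallest (0.046672 mol): C 1.000, H 1.000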